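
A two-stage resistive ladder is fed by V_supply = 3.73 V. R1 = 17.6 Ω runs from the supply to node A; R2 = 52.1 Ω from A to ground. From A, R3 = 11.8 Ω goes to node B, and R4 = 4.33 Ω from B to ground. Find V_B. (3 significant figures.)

Node A sees R2 in parallel with the series input of stage 2, R3 + R4 = 16.13 Ω.
R2 ‖ (R3+R4) = 12.32 Ω.
V_A = 3.73 × 12.32/(17.6 + 12.32) = 1.536 V.
V_B = V_A × 0.2684 = 0.4122 V.

V_B ≈ 0.412 V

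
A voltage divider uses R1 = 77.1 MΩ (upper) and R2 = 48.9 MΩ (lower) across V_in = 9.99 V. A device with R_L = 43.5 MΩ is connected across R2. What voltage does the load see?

First combine the lower leg with the load: R2 ‖ R_L = 23.02 MΩ.
Now apply the divider: V_out = 9.99 × 0.2299 = 2.297 V.
(Unloaded it would be 3.88 V; the load pulls it down.)

V_out ≈ 2.30 V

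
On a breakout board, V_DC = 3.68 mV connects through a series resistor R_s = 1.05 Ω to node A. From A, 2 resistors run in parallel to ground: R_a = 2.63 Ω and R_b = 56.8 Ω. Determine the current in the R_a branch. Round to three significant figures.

I ≈ 0.987 mA

Parallel bank: R_p = 1/(1/2.63 + 1/56.8) = 2.514 Ω.
V_A = 3.68 × 2.514/3.564 = 2.596 mV.
Branch current I = V_A/R_a = 2.596/2.63 = 0.9870 mA.
(Equivalently: I_total = 1.033 mA, then current-divider fraction G_k/ΣG = 0.9557.)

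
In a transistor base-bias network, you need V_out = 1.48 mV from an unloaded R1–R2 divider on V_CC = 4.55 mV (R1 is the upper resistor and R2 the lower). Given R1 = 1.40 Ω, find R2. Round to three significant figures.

The divider ratio is R2/(R1+R2) = 1.48/4.55 = 0.3253.
R2 = R1 · 0.3253/(1 − 0.3253) = 0.6749 Ω.

R2 ≈ 0.675 Ω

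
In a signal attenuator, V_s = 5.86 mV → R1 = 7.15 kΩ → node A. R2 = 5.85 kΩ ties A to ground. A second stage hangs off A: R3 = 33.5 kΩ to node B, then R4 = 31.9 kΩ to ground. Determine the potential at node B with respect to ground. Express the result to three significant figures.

The second stage (R3 + R4 = 65.40 kΩ) loads node A in parallel with R2.
R2 ‖ (R3+R4) = 5.370 kΩ.
First divider: V_A = V_s · 5.370/(7.15 + 5.370) = 2.513 mV.
Stage 2 is unloaded, so V_B = V_A · R4/(R3+R4) = 2.513 × 31.9/65.40 = 1.226 mV.

V_B ≈ 1.23 mV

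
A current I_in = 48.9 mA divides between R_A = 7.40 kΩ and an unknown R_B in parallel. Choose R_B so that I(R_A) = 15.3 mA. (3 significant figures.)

Two-branch current divider: I_A = I_in · R_B/(R_A + R_B).
With f = 0.3129, R_B = R_A · f/(1−f) = 7.40 × 0.4554 = 3.370 kΩ.

R_B ≈ 3.37 kΩ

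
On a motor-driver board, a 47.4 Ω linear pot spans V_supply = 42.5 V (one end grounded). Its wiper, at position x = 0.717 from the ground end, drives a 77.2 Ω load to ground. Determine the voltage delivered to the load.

V_out ≈ 27.1 V

The pot divides into 13.41 Ω above the wiper and 33.99 Ω below.
(x·R_p) ‖ R_L = 23.60 Ω.
Then V_out = V_supply · 23.60/(13.41 + 23.60) = 27.10 V.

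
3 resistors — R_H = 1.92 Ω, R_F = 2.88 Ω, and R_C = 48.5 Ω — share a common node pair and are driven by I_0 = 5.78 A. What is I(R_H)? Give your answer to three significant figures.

Conductances: ΣG = 1/1.92 + 1/2.88 + 1/48.5 = 0.8887 (1/Ω).
By the current-divider rule, I = I_0 · G_k/ΣG = 5.78 × 0.5861 = 3.388 A.

I ≈ 3.39 A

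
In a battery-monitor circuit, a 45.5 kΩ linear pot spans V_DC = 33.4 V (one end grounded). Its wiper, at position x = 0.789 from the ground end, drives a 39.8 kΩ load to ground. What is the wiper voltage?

Split the track: R_lower = x·R_p = 35.90 kΩ, R_upper = (1−x)·R_p = 9.600 kΩ.
R_L loads the lower segment: effective lower R = 18.87 kΩ.
Loaded-divider output: V_out = 33.4 × 0.6628 = 22.14 V.
(Unloaded: V_out = x·V_DC = 26.4 V.)

V_out ≈ 22.1 V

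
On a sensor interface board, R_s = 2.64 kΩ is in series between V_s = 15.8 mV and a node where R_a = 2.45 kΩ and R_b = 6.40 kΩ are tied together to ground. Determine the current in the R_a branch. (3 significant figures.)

Parallel bank: R_p = 1/(1/2.45 + 1/6.40) = 1.772 kΩ.
Node voltage V_A = V_s · R_p/(R_s + R_p) = 15.8 × 0.4016 = 6.345 mV.
Branch current I = V_A/R_a = 6.345/2.45 = 2.590 µA.

I ≈ 2.59 µA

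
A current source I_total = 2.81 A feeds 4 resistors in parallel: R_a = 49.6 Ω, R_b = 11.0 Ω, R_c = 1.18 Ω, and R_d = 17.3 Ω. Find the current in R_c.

Conductances: ΣG = 1/49.6 + 1/11.0 + 1/1.18 + 1/17.3 = 1.016 (1/Ω).
By the current-divider rule, I = I_total · G_k/ΣG = 2.81 × 0.8338 = 2.343 A.

I ≈ 2.34 A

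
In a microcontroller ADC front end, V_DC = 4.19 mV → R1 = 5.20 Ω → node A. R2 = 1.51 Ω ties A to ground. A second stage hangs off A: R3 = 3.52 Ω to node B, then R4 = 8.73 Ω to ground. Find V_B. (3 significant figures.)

V_B ≈ 0.613 mV

Looking into the second stage from A: R3 + R4 = 12.25 Ω appears in parallel with R2.
Effective lower resistance at A: R2 ‖ 12.25 = 1.344 Ω.
First divider: V_A = V_DC · 1.344/(5.20 + 1.344) = 0.8607 mV.
Stage 2 is unloaded, so V_B = V_A · R4/(R3+R4) = 0.8607 × 8.73/12.25 = 0.6134 mV.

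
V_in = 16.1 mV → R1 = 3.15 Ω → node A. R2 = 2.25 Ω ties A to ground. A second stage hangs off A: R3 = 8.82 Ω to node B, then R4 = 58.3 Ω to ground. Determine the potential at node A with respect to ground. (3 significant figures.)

Node A sees R2 in parallel with the series input of stage 2, R3 + R4 = 67.12 Ω.
R2 ‖ (R3+R4) = 2.177 Ω.
First divider: V_A = V_in · 2.177/(3.15 + 2.177) = 6.580 mV.

V_A ≈ 6.58 mV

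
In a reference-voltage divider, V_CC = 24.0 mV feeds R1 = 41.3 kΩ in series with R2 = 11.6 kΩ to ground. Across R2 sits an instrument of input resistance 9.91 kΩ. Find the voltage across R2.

First combine the lower leg with the load: R2 ‖ R_L = 5.344 kΩ.
Now apply the divider: V_out = 24.0 × 0.1146 = 2.750 mV.
(Unloaded it would be 5.26 mV; the load pulls it down.)

V_out ≈ 2.75 mV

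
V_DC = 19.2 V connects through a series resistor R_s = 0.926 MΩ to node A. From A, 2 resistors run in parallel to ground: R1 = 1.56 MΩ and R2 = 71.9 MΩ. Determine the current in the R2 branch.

Combine the parallel branches: R_p = (1/1.56 + 1/71.9)⁻¹ = 1.527 MΩ.
V_A = 19.2 × 1.527/2.453 = 11.95 V.
Branch current I = V_A/R2 = 11.95/71.9 = 0.1662 µA.
(Equivalently: I_total = 7.828 µA, then current-divider fraction G_k/ΣG = 0.02124.)

I ≈ 0.166 µA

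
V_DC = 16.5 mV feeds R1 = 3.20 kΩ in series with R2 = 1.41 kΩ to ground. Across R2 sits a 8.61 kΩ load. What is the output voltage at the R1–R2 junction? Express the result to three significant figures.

V_out ≈ 4.53 mV

R2 ‖ R_L = (1.41 × 8.61)/(1.41 + 8.61) = 1.212 kΩ.
Voltage divider with the loaded lower leg: V_out = 16.5 × 1.212/(3.20 + 1.212) = 16.5 × 0.2746 = 4.532 mV.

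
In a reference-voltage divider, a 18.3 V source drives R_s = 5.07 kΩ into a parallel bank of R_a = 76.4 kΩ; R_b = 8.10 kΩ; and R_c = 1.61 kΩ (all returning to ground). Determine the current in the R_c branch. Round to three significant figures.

Equivalent of the parallel group: R_p = 1.320 kΩ.
V_A by voltage divider: V_A = 18.3 × 1.320/(5.07 + 1.320) = 3.780 V.
I(R_c) = V_A / R_c = 3.780/1.61 = 2.348 mA.

I ≈ 2.35 mA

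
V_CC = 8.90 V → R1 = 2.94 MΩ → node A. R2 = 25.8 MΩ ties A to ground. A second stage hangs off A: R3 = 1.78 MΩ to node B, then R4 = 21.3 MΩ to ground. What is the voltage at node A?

The second stage (R3 + R4 = 23.08 MΩ) loads node A in parallel with R2.
R2 ‖ (R3+R4) = 12.18 MΩ.
So V_A = 8.90 × 0.8056 = 7.170 V.

V_A ≈ 7.17 V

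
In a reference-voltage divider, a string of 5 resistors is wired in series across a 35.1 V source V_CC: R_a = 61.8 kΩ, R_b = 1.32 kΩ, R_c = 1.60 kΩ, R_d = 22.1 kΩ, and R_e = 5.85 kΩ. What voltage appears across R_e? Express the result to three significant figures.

Series total: ΣR = 61.8 + 1.32 + 1.60 + 22.1 + 5.85 = 92.67 kΩ.
V = V_CC · R/ΣR = 35.1 × 0.06313 = 2.216 V.

V ≈ 2.22 V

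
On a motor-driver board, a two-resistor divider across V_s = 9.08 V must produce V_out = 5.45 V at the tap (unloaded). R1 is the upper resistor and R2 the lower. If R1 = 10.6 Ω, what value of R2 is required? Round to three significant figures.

R2 ≈ 15.9 Ω

Required fraction k = V_out/V_s = 0.6002.
Rearranging, R2 = R1·k/(1−k) = 10.6 × 1.501 = 15.91 Ω.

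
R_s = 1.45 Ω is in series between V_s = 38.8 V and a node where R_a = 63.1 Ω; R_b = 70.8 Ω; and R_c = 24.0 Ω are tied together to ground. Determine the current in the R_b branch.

I ≈ 0.496 A

Equivalent of the parallel group: R_p = 13.96 Ω.
Node voltage V_A = V_s · R_p/(R_s + R_p) = 38.8 × 0.9059 = 35.15 V.
I(R_b) = V_A / R_b = 35.15/70.8 = 0.4965 A.
(Equivalently: I_total = 2.518 A, then current-divider fraction G_k/ΣG = 0.1972.)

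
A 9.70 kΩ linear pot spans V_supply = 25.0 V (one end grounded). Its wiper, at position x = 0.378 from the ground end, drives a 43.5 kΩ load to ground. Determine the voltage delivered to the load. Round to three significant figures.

V_out ≈ 8.98 V

Split the track: R_lower = x·R_p = 3.667 kΩ, R_upper = (1−x)·R_p = 6.033 kΩ.
Lower segment in parallel with the load: 3.667 ‖ 43.5 = 3.382 kΩ.
Then V_out = V_supply · 3.382/(6.033 + 3.382) = 8.979 V.
(Unloaded: V_out = x·V_supply = 9.45 V.)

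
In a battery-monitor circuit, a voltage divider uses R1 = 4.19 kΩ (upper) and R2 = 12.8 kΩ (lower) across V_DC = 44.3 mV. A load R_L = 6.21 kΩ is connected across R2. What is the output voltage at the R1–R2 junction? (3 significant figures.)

V_out ≈ 22.1 mV

The load sits in parallel with R2, giving an effective lower resistance R2' = R2·R_L/(R2+R_L) = 4.181 kΩ.
Then V_out = V_DC · R2'/(R1 + R2') = 44.3 × 4.181/8.371 = 22.13 mV.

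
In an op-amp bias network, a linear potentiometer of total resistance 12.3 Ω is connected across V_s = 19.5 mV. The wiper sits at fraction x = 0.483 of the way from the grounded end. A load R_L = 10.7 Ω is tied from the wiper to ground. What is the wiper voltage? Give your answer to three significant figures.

V_out ≈ 7.32 mV

The pot divides into 6.359 Ω above the wiper and 5.941 Ω below.
R_L loads the lower segment: effective lower R = 3.820 Ω.
Then V_out = V_s · 3.820/(6.359 + 3.820) = 7.318 mV.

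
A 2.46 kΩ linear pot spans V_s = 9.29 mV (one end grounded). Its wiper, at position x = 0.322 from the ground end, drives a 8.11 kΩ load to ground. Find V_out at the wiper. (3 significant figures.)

Lower segment x·R_p = 0.7921 kΩ; upper segment (1−x)·R_p = 1.668 kΩ.
(x·R_p) ‖ R_L = 0.7216 kΩ.
V_out = 9.29 × 0.7216/(1.668 + 0.7216) = 2.806 mV.

V_out ≈ 2.81 mV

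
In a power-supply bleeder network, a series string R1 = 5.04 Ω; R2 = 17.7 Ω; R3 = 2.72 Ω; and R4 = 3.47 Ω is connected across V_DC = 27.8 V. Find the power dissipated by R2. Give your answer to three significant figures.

P ≈ 16.3 W

The common current is I = 27.8/28.93 = 0.9609 A.
P(R2) = I²·R2 = (0.9609)² × 17.7 = 16.34 W.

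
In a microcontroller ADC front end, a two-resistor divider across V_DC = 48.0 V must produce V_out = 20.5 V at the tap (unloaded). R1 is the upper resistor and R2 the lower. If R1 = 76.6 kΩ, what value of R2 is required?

Required fraction k = V_out/V_DC = 0.4271.
Rearranging, R2 = R1·k/(1−k) = 76.6 × 0.7455 = 57.10 kΩ.

R2 ≈ 57.1 kΩ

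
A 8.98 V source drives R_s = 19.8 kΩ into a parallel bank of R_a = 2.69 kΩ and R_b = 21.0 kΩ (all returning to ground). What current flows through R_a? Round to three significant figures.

I ≈ 0.359 mA

Parallel bank: R_p = 1/(1/2.69 + 1/21.0) = 2.385 kΩ.
V_A = 8.98 × 2.385/22.18 = 0.9652 V.
I(R_a) = V_A / R_a = 0.9652/2.69 = 0.3588 mA.
(Equivalently: I_total = 0.4048 mA, then current-divider fraction G_k/ΣG = 0.8864.)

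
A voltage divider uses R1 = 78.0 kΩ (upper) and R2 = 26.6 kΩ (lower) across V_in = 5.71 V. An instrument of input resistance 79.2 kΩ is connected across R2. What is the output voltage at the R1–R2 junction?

V_out ≈ 1.16 V

First combine the lower leg with the load: R2 ‖ R_L = 19.91 kΩ.
Now apply the divider: V_out = 5.71 × 0.2034 = 1.161 V.
(Unloaded it would be 1.45 V; the load pulls it down.)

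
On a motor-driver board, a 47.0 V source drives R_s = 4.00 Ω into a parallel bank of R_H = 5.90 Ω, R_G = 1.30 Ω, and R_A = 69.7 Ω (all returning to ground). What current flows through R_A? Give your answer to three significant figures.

I ≈ 0.140 A

Combine the parallel branches: R_p = (1/5.90 + 1/1.30 + 1/69.7)⁻¹ = 1.049 Ω.
V_A by voltage divider: V_A = 47.0 × 1.049/(4.00 + 1.049) = 9.767 V.
Branch current I = V_A/R_A = 9.767/69.7 = 0.1401 A.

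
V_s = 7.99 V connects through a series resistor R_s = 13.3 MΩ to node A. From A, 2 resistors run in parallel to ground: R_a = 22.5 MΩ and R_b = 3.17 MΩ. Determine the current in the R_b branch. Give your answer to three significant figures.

I ≈ 0.436 µA

Parallel bank: R_p = 1/(1/22.5 + 1/3.17) = 2.779 MΩ.
V_A by voltage divider: V_A = 7.99 × 2.779/(13.3 + 2.779) = 1.381 V.
Branch current I = V_A/R_b = 1.381/3.17 = 0.4356 µA.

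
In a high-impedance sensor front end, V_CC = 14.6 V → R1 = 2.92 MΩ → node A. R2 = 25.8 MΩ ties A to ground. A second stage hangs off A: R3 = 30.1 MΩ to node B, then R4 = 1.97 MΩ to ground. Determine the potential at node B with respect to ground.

V_B ≈ 0.745 V

Looking into the second stage from A: R3 + R4 = 32.07 MΩ appears in parallel with R2.
Effective lower resistance at A: R2 ‖ 32.07 = 14.30 MΩ.
First divider: V_A = V_CC · 14.30/(2.92 + 14.30) = 12.12 V.
Stage 2 is unloaded, so V_B = V_A · R4/(R3+R4) = 12.12 × 1.97/32.07 = 0.7448 V.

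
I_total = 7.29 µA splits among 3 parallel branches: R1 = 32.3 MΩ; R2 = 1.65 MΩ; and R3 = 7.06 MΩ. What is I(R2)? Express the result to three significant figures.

I ≈ 5.67 µA

ΣG = 1/32.3 + 1/1.65 + 1/7.06 = 0.7787.
Current divider: I(R2) = I_total · G_k/ΣG = 7.29 × (0.6061/0.7787) = 7.29 × 0.7783 = 5.674 µA.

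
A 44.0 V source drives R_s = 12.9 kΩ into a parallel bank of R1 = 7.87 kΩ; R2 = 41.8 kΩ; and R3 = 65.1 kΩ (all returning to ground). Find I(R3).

I ≈ 0.215 mA

Combine the parallel branches: R_p = (1/7.87 + 1/41.8 + 1/65.1)⁻¹ = 6.011 kΩ.
Node voltage V_A = V_DC · R_p/(R_s + R_p) = 44.0 × 0.3179 = 13.99 V.
I(R3) = V_A / R3 = 13.99/65.1 = 0.2148 mA.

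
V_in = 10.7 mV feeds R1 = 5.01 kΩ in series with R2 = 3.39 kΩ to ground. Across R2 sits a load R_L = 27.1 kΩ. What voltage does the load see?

V_out ≈ 4.02 mV

R2 ‖ R_L = (3.39 × 27.1)/(3.39 + 27.1) = 3.013 kΩ.
Then V_out = V_in · R2'/(R1 + R2') = 10.7 × 3.013/8.023 = 4.018 mV.
(Unloaded it would be 4.32 mV; the load pulls it down.)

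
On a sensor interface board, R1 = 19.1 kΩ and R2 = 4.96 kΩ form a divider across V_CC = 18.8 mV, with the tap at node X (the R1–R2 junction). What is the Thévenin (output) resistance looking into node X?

R_th ≈ 3.94 kΩ

Looking into X with the source shorted: R_th = R1·R2/(R1+R2) = 19.10 × 4.96/24.06 = 3.937 kΩ.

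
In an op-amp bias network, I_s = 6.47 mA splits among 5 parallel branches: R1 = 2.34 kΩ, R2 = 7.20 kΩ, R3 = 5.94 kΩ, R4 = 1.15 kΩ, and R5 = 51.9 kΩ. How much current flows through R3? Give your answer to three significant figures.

Conductances: ΣG = 1/2.34 + 1/7.20 + 1/5.94 + 1/1.15 + 1/51.9 = 1.623 (1/kΩ).
Current divider: I(R3) = I_s · G_k/ΣG = 6.47 × (0.1684/1.623) = 6.47 × 0.1037 = 0.6709 mA.

I ≈ 0.671 mA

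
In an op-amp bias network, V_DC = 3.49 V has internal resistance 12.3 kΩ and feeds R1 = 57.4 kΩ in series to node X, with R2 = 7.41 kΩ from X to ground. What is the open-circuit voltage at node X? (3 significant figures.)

V_th ≈ 0.335 V

R1' = 12.3 + 57.4 = 69.70 kΩ (source resistance + R1).
V_th is the unloaded tap voltage: V_DC · R2/(R1'+R2) = 3.49 × 0.09610 = 0.3354 V.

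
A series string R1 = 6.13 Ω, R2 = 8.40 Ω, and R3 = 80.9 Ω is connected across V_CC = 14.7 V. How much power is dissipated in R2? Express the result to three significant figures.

Series current I = V_CC/ΣR = 14.7/95.43 = 0.1540 A.
P(R2) = I²·R2 = (0.1540)² × 8.40 = 0.1993 W.

P ≈ 0.199 W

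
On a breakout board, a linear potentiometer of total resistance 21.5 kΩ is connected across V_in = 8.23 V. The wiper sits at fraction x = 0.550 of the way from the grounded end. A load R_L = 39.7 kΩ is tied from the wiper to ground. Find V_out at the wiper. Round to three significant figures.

The pot divides into 9.675 kΩ above the wiper and 11.83 kΩ below.
(x·R_p) ‖ R_L = 9.111 kΩ.
Loaded-divider output: V_out = 8.23 × 0.4850 = 3.991 V.
(Unloaded: V_out = x·V_in = 4.53 V.)

V_out ≈ 3.99 V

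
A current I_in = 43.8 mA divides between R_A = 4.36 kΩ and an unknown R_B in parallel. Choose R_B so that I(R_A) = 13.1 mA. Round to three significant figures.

R_B ≈ 1.86 kΩ

Two-branch current divider: I_A = I_in · R_B/(R_A + R_B).
With f = 0.2991, R_B = R_A · f/(1−f) = 4.36 × 0.4267 = 1.860 kΩ.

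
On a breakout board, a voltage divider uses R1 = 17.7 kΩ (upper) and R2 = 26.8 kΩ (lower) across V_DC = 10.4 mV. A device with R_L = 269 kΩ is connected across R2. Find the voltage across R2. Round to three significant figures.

First combine the lower leg with the load: R2 ‖ R_L = 24.37 kΩ.
Now apply the divider: V_out = 10.4 × 0.5793 = 6.025 mV.

V_out ≈ 6.02 mV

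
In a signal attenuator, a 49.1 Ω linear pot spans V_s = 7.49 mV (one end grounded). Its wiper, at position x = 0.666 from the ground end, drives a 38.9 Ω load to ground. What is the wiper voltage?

Lower segment x·R_p = 32.70 Ω; upper segment (1−x)·R_p = 16.40 Ω.
Lower segment in parallel with the load: 32.70 ‖ 38.9 = 17.77 Ω.
Then V_out = V_s · 17.77/(16.40 + 17.77) = 3.895 mV.

V_out ≈ 3.89 mV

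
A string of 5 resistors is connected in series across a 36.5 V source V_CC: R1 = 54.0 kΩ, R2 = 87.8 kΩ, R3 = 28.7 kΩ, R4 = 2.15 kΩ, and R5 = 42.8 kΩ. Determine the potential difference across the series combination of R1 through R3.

V ≈ 28.9 V

ΣR = 54.0 + 87.8 + 28.7 + 2.15 + 42.8 = 215.4 kΩ.
R_{R1..R3} = 54.0 + 87.8 + 28.7 = 170.5 kΩ.
Voltage divider: V = V_CC · (170.5 / 215.4) = 36.5 × 0.7914 = 28.88 V.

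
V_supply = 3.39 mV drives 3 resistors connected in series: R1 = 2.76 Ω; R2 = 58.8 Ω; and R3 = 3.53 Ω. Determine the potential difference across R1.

Series total: ΣR = 2.76 + 58.8 + 3.53 = 65.09 Ω.
By the voltage-divider rule, V = 3.39 × 2.760/65.09 = 0.1437 mV.

V ≈ 0.144 mV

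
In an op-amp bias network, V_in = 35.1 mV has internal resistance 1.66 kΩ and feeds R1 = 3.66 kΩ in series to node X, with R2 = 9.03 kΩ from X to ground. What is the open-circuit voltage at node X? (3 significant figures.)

R1' = 1.66 + 3.66 = 5.320 kΩ (source resistance + R1).
With X open, the divider is unloaded: V_th = 35.1 × 9.03/14.35 = 22.09 mV.

V_th ≈ 22.1 mV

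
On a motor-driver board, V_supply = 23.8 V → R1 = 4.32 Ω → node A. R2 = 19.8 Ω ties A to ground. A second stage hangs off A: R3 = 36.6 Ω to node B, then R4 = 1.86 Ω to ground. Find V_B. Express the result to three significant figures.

Node A sees R2 in parallel with the series input of stage 2, R3 + R4 = 38.46 Ω.
R2 ‖ (R3+R4) = 13.07 Ω.
First divider: V_A = V_supply · 13.07/(4.32 + 13.07) = 17.89 V.
Then the unloaded second divider: V_B = V_A × R4/(R3+R4) = 17.89 × 0.04836 = 0.8651 V.

V_B ≈ 0.865 V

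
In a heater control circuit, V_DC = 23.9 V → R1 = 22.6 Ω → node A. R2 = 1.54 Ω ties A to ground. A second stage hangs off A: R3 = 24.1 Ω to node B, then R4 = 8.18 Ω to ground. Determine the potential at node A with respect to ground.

V_A ≈ 1.46 V

Looking into the second stage from A: R3 + R4 = 32.28 Ω appears in parallel with R2.
R2 ‖ (R3+R4) = 1.470 Ω.
V_A = 23.9 × 1.470/(22.6 + 1.470) = 1.460 V.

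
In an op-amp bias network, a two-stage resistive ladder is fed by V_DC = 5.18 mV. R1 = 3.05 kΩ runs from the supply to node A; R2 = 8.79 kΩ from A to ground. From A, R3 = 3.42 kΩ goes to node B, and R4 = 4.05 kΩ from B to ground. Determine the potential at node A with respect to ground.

The second stage (R3 + R4 = 7.470 kΩ) loads node A in parallel with R2.
Effective lower resistance at A: R2 ‖ 7.470 = 4.038 kΩ.
First divider: V_A = V_DC · 4.038/(3.05 + 4.038) = 2.951 mV.

V_A ≈ 2.95 mV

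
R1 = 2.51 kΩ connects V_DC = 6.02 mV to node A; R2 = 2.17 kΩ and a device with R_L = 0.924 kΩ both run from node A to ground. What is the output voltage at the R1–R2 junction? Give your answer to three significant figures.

V_out ≈ 1.24 mV

R2 ‖ R_L = (2.17 × 0.924)/(2.17 + 0.924) = 0.6481 kΩ.
Then V_out = V_DC · R2'/(R1 + R2') = 6.02 × 0.6481/3.158 = 1.235 mV.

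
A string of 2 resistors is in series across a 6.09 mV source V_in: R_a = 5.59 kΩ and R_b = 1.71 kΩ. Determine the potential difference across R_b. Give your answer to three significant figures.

V ≈ 1.43 mV

Total series resistance ΣR = 5.59 + 1.71 = 7.300 kΩ.
By the voltage-divider rule, V = 6.09 × 1.710/7.300 = 1.427 mV.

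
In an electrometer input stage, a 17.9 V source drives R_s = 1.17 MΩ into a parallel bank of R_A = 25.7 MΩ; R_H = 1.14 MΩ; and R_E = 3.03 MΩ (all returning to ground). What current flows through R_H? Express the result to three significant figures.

Equivalent of the parallel group: R_p = 0.8025 MΩ.
Node voltage V_A = V_CC · R_p/(R_s + R_p) = 17.9 × 0.4068 = 7.282 V.
I(R_H) = V_A / R_H = 7.282/1.14 = 6.388 µA.
(Check via current divider: I_total = 9.075 µA; share G_k/ΣG = 0.7039 → same result.)

I ≈ 6.39 µA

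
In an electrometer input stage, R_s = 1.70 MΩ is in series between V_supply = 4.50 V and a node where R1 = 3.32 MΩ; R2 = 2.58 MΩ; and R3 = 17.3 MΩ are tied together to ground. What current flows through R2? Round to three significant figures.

I ≈ 0.769 µA

Parallel bank: R_p = 1/(1/3.32 + 1/2.58 + 1/17.3) = 1.339 MΩ.
V_A by voltage divider: V_A = 4.50 × 1.339/(1.70 + 1.339) = 1.983 V.
Branch current I = V_A/R2 = 1.983/2.58 = 0.7686 µA.
(Equivalently: I_total = 1.481 µA, then current-divider fraction G_k/ΣG = 0.5191.)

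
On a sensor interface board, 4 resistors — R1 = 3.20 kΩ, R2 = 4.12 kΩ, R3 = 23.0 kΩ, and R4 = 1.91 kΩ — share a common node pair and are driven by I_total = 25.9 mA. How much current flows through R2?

I ≈ 5.60 mA

Conductances: ΣG = 1/3.20 + 1/4.12 + 1/23.0 + 1/1.91 = 1.122 (1/kΩ).
Current divider: I(R2) = I_total · G_k/ΣG = 25.9 × (0.2427/1.122) = 25.9 × 0.2163 = 5.602 mA.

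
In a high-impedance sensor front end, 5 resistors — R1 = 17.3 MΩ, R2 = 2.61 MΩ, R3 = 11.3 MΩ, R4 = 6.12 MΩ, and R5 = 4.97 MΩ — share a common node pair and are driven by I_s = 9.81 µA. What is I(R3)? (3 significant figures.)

ΣG = 1/17.3 + 1/2.61 + 1/11.3 + 1/6.12 + 1/4.97 = 0.8940.
By the current-divider rule, I = I_s · G_k/ΣG = 9.81 × 0.09898 = 0.9710 µA.

I ≈ 0.971 µA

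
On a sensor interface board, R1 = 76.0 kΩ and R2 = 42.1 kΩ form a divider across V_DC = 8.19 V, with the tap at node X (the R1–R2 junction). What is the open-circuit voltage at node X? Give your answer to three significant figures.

With X open, the divider is unloaded: V_th = 8.19 × 42.1/118.1 = 2.920 V.

V_th ≈ 2.92 V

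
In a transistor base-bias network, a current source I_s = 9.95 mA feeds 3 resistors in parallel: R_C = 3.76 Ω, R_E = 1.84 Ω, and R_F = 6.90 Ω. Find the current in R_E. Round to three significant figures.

ΣG = 1/3.76 + 1/1.84 + 1/6.90 = 0.9544.
R_E takes the fraction G_k/ΣG = 0.5435/0.9544 = 0.5695, so I = 9.95 × 0.5695 = 5.666 mA.

I ≈ 5.67 mA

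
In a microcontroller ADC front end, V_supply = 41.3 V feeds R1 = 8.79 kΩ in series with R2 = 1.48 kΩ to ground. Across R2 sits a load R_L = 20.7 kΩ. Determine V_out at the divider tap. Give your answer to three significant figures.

V_out ≈ 5.61 V

The load sits in parallel with R2, giving an effective lower resistance R2' = R2·R_L/(R2+R_L) = 1.381 kΩ.
Now apply the divider: V_out = 41.3 × 0.1358 = 5.608 V.
(Unloaded it would be 5.95 V; the load pulls it down.)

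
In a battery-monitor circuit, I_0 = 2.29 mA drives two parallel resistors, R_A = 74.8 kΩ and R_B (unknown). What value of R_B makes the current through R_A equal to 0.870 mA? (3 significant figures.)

R_B ≈ 45.8 kΩ

Two-branch current divider: I_A = I_0 · R_B/(R_A + R_B).
0.870/2.29 = R_B/(R_A + R_B) → R_B = R_A · (0.3799)/(1 − 0.3799) = 74.8 × 0.6127 = 45.83 kΩ.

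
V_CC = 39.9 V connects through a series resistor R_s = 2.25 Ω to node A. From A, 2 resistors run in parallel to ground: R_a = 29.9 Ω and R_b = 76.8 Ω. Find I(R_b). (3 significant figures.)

I ≈ 0.470 A

Equivalent of the parallel group: R_p = 21.52 Ω.
Node voltage V_A = V_CC · R_p/(R_s + R_p) = 39.9 × 0.9053 = 36.12 V.
Branch current I = V_A/R_b = 36.12/76.8 = 0.4704 A.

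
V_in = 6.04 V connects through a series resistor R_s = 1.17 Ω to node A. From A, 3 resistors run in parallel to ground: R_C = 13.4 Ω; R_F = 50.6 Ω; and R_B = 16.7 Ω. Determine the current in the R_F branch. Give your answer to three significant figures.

Combine the parallel branches: R_p = (1/13.4 + 1/50.6 + 1/16.7)⁻¹ = 6.482 Ω.
Node voltage V_A = V_in · R_p/(R_s + R_p) = 6.04 × 0.8471 = 5.116 V.
I(R_F) = V_A / R_F = 5.116/50.6 = 0.1011 A.

I ≈ 0.101 A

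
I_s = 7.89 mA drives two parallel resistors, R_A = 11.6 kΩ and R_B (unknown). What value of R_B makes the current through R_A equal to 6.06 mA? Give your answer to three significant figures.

R_B ≈ 38.4 kΩ

The fraction through R_A equals R_B/(R_A+R_B).
With f = 0.7681, R_B = R_A · f/(1−f) = 11.6 × 3.311 = 38.41 kΩ.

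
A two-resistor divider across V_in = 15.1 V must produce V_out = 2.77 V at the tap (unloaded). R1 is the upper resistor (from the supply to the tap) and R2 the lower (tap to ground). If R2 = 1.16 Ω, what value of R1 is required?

R1 ≈ 5.16 Ω

V_out/V_in = R2/(R1+R2) = 0.1834.
So R1 = R2 · (V_in/V_out − 1) = 1.16 × (15.1/2.77 − 1) = 1.16 × 4.451 = 5.163 Ω.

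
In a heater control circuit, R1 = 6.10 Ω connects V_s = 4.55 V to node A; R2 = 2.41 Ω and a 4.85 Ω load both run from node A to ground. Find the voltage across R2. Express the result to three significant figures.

V_out ≈ 0.950 V

The load sits in parallel with R2, giving an effective lower resistance R2' = R2·R_L/(R2+R_L) = 1.610 Ω.
Voltage divider with the loaded lower leg: V_out = 4.55 × 1.610/(6.10 + 1.610) = 4.55 × 0.2088 = 0.9501 V.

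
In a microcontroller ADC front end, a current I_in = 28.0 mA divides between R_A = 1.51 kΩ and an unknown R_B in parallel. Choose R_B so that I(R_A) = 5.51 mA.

In a two-way split, I_A/I_in = R_B/(R_A + R_B).
With f = 0.1968, R_B = R_A · f/(1−f) = 1.51 × 0.2450 = 0.3699 kΩ.

R_B ≈ 0.370 kΩ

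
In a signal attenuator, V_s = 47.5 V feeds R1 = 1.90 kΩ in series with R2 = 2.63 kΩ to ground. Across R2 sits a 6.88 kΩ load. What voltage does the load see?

R2 ‖ R_L = (2.63 × 6.88)/(2.63 + 6.88) = 1.903 kΩ.
Now apply the divider: V_out = 47.5 × 0.5004 = 23.77 V.
(Unloaded it would be 27.6 V; the load pulls it down.)

V_out ≈ 23.8 V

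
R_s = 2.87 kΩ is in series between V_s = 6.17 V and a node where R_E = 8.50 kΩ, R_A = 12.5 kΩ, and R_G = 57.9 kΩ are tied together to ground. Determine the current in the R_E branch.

I ≈ 0.449 mA

Combine the parallel branches: R_p = (1/8.50 + 1/12.5 + 1/57.9)⁻¹ = 4.653 kΩ.
V_A by voltage divider: V_A = 6.17 × 4.653/(2.87 + 4.653) = 3.816 V.
Branch current I = V_A/R_E = 3.816/8.50 = 0.4490 mA.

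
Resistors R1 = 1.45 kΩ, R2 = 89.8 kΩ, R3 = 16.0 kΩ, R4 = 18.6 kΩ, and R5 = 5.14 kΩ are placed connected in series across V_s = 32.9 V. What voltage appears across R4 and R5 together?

V ≈ 5.96 V

ΣR = 1.45 + 89.8 + 16.0 + 18.6 + 5.14 = 131.0 kΩ.
R_{R4..R5} = 18.6 + 5.14 = 23.74 kΩ.
By the voltage-divider rule, V = 32.9 × 23.74/131.0 = 5.963 V.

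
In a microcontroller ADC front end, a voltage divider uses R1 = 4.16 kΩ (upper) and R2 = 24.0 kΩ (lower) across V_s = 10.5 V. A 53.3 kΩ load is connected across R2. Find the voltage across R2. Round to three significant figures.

The load sits in parallel with R2, giving an effective lower resistance R2' = R2·R_L/(R2+R_L) = 16.55 kΩ.
Then V_out = V_s · R2'/(R1 + R2') = 10.5 × 16.55/20.71 = 8.391 V.

V_out ≈ 8.39 V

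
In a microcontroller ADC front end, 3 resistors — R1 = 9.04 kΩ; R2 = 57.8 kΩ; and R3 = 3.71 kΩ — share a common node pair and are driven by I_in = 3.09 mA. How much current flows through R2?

I ≈ 0.135 mA

Total conductance ΣG = 1/9.04 + 1/57.8 + 1/3.71 = 0.3975 (units of 1/kΩ).
R2 takes the fraction G_k/ΣG = 0.01730/0.3975 = 0.04353, so I = 3.09 × 0.04353 = 0.1345 mA.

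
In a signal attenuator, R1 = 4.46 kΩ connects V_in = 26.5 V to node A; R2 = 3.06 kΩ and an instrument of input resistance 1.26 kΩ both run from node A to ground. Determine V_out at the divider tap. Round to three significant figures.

V_out ≈ 4.42 V

First combine the lower leg with the load: R2 ‖ R_L = 0.8925 kΩ.
Then V_out = V_in · R2'/(R1 + R2') = 26.5 × 0.8925/5.353 = 4.419 V.
(Unloaded it would be 10.8 V; the load pulls it down.)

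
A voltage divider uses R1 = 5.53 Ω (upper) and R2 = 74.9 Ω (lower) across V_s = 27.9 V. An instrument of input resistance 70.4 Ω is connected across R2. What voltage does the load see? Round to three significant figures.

V_out ≈ 24.2 V

R2 ‖ R_L = (74.9 × 70.4)/(74.9 + 70.4) = 36.29 Ω.
Now apply the divider: V_out = 27.9 × 0.8678 = 24.21 V.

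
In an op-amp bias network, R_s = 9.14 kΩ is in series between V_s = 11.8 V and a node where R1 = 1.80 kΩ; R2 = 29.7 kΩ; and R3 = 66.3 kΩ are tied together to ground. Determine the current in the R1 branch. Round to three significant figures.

Combine the parallel branches: R_p = (1/1.80 + 1/29.7 + 1/66.3)⁻¹ = 1.655 kΩ.
V_A = 11.8 × 1.655/10.79 = 1.809 V.
I(R1) = V_A / R1 = 1.809/1.80 = 1.005 mA.

I ≈ 1.00 mA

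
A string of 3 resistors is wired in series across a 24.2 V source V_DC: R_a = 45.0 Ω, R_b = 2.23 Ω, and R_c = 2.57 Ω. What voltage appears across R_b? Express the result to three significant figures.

V ≈ 1.08 V

ΣR = 45.0 + 2.23 + 2.57 = 49.80 Ω.
Voltage divider: V = V_DC · (2.230 / 49.80) = 24.2 × 0.04478 = 1.084 V.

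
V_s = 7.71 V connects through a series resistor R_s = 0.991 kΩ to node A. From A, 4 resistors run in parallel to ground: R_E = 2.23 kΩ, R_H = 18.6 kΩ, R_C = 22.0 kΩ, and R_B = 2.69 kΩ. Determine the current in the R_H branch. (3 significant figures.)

Parallel bank: R_p = 1/(1/2.23 + 1/18.6 + 1/22.0 + 1/2.69) = 1.088 kΩ.
Node voltage V_A = V_s · R_p/(R_s + R_p) = 7.71 × 0.5233 = 4.034 V.
Branch current I = V_A/R_H = 4.034/18.6 = 0.2169 mA.

I ≈ 0.217 mA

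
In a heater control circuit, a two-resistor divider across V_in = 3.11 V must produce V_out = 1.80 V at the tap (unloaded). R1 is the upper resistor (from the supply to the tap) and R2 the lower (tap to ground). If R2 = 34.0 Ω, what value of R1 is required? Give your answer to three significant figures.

R1 ≈ 24.7 Ω

The divider ratio is R2/(R1+R2) = 1.80/3.11 = 0.5788.
R1 = R2·(1/k − 1) = 34.0 × 0.7278 = 24.74 Ω.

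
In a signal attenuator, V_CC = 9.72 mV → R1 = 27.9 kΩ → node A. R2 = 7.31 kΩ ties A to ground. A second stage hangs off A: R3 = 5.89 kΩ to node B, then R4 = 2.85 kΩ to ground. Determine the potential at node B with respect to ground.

The second stage (R3 + R4 = 8.740 kΩ) loads node A in parallel with R2.
R2 ‖ (R3+R4) = 3.981 kΩ.
First divider: V_A = V_CC · 3.981/(27.9 + 3.981) = 1.214 mV.
Stage 2 is unloaded, so V_B = V_A · R4/(R3+R4) = 1.214 × 2.85/8.740 = 0.3958 mV.

V_B ≈ 0.396 mV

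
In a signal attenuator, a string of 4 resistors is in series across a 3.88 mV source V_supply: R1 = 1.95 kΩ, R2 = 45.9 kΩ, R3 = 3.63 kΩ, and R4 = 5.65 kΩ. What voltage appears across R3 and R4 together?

Total series resistance ΣR = 1.95 + 45.9 + 3.63 + 5.65 = 57.13 kΩ.
R_{R3..R4} = 3.63 + 5.65 = 9.280 kΩ.
V = V_supply · R/ΣR = 3.88 × 0.1624 = 0.6303 mV.

V ≈ 0.630 mV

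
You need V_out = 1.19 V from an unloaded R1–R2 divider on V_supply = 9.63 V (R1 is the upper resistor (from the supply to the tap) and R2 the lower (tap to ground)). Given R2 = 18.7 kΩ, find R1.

R1 ≈ 133 kΩ

V_out/V_supply = R2/(R1+R2) = 0.1236.
R1 = R2·(1/k − 1) = 18.7 × 7.092 = 132.6 kΩ.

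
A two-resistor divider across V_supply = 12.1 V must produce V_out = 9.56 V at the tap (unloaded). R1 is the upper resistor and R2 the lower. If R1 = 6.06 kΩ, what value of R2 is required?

The divider ratio is R2/(R1+R2) = 9.56/12.1 = 0.7901.
Rearranging, R2 = R1·k/(1−k) = 6.06 × 3.764 = 22.81 kΩ.

R2 ≈ 22.8 kΩ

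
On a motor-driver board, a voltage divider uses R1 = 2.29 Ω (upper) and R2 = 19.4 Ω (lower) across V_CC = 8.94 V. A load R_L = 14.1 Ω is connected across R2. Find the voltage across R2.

R2 ‖ R_L = (19.4 × 14.1)/(19.4 + 14.1) = 8.165 Ω.
Then V_out = V_CC · R2'/(R1 + R2') = 8.94 × 8.165/10.46 = 6.982 V.

V_out ≈ 6.98 V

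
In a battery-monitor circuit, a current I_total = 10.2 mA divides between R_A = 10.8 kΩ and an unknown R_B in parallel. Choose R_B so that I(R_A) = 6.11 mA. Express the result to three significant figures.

The fraction through R_A equals R_B/(R_A+R_B).
6.11/10.2 = R_B/(R_A + R_B) → R_B = R_A · (0.5990)/(1 − 0.5990) = 10.8 × 1.494 = 16.13 kΩ.

R_B ≈ 16.1 kΩ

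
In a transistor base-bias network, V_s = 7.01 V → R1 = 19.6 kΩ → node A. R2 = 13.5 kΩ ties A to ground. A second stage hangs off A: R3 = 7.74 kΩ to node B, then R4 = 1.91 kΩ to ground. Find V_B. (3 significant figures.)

Looking into the second stage from A: R3 + R4 = 9.650 kΩ appears in parallel with R2.
R2 ‖ (R3+R4) = 5.627 kΩ.
V_A = 7.01 × 5.627/(19.6 + 5.627) = 1.564 V.
Stage 2 is unloaded, so V_B = V_A · R4/(R3+R4) = 1.564 × 1.91/9.650 = 0.3095 V.

V_B ≈ 0.310 V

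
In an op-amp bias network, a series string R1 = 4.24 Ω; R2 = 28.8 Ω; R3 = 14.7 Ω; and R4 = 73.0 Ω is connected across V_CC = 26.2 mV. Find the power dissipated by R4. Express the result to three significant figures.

P ≈ 3.44 µW

Series current I = V_CC/ΣR = 26.2/120.7 = 0.2170 mA.
P = I²R = 0.04709 × 73.0 = 3.437 µW.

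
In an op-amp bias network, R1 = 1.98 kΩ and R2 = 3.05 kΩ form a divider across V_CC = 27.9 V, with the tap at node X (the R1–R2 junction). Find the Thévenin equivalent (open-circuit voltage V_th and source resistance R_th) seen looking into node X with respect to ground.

Open-circuit (no load on X): V_th = V_CC · R2/(R1 + R2) = 27.9 × 3.05/(1.980 + 3.05) = 16.92 V.
With V_CC suppressed (replaced by a short), R_th = R1 ‖ R2 = (1.980 × 3.05)/(1.980 + 3.05) = 1.201 kΩ.

V_th ≈ 16.9 V, R_th ≈ 1.20 kΩ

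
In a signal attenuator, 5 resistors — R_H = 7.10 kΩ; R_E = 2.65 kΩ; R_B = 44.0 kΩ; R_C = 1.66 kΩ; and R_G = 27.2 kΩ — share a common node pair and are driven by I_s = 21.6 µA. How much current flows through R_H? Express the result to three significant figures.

I ≈ 2.58 µA

Total conductance ΣG = 1/7.10 + 1/2.65 + 1/44.0 + 1/1.66 + 1/27.2 = 1.180 (units of 1/kΩ).
By the current-divider rule, I = I_s · G_k/ΣG = 21.6 × 0.1193 = 2.578 µA.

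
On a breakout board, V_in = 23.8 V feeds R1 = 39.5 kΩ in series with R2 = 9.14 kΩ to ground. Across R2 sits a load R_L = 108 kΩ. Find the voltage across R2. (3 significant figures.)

V_out ≈ 4.18 V

R2 ‖ R_L = (9.14 × 108)/(9.14 + 108) = 8.427 kΩ.
Now apply the divider: V_out = 23.8 × 0.1758 = 4.185 V.
(Unloaded it would be 4.47 V; the load pulls it down.)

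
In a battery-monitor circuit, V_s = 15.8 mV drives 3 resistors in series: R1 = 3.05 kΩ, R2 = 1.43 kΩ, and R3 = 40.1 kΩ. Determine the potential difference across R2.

Series total: ΣR = 3.05 + 1.43 + 40.1 = 44.58 kΩ.
V = V_s · R/ΣR = 15.8 × 0.03208 = 0.5068 mV.

V ≈ 0.507 mV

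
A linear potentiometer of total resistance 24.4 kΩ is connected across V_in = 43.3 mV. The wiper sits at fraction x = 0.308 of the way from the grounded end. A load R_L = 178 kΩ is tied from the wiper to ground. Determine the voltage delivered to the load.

V_out ≈ 13.0 mV

The pot divides into 16.88 kΩ above the wiper and 7.515 kΩ below.
Lower segment in parallel with the load: 7.515 ‖ 178 = 7.211 kΩ.
Loaded-divider output: V_out = 43.3 × 0.2993 = 12.96 mV.
(Unloaded: V_out = x·V_in = 13.3 mV.)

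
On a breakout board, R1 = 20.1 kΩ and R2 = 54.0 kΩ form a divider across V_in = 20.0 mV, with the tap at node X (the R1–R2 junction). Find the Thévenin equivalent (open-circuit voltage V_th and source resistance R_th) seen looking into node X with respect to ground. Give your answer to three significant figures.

V_th ≈ 14.6 mV, R_th ≈ 14.6 kΩ

With X open, the divider is unloaded: V_th = 20.0 × 54.0/74.10 = 14.57 mV.
With V_in suppressed (replaced by a short), R_th = R1 ‖ R2 = (20.10 × 54.0)/(20.10 + 54.0) = 14.65 kΩ.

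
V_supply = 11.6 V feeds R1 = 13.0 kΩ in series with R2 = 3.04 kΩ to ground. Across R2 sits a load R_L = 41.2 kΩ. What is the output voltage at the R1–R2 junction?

V_out ≈ 2.07 V

The load sits in parallel with R2, giving an effective lower resistance R2' = R2·R_L/(R2+R_L) = 2.831 kΩ.
Voltage divider with the loaded lower leg: V_out = 11.6 × 2.831/(13.0 + 2.831) = 11.6 × 0.1788 = 2.074 V.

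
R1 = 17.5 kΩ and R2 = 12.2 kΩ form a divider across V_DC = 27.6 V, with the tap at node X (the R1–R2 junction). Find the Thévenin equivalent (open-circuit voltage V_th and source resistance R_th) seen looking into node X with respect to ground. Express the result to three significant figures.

V_th ≈ 11.3 V, R_th ≈ 7.19 kΩ

With X open, the divider is unloaded: V_th = 27.6 × 12.2/29.70 = 11.34 V.
Zeroing V_DC shorts the top of R1 to ground, so R_th = R1 ‖ R2 = 7.189 kΩ.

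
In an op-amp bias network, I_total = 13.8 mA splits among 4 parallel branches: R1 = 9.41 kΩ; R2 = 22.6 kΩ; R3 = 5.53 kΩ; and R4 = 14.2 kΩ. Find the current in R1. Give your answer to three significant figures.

I ≈ 3.65 mA

ΣG = 1/9.41 + 1/22.6 + 1/5.53 + 1/14.2 = 0.4018.
Current divider: I(R1) = I_total · G_k/ΣG = 13.8 × (0.1063/0.4018) = 13.8 × 0.2645 = 3.650 mA.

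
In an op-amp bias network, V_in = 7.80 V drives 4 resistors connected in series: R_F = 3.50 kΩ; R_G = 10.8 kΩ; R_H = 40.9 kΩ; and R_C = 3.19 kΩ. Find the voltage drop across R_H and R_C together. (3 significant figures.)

Series total: ΣR = 3.50 + 10.8 + 40.9 + 3.19 = 58.39 kΩ.
R_{R_H..R_C} = 40.9 + 3.19 = 44.09 kΩ.
Voltage divider: V = V_in · (44.09 / 58.39) = 7.80 × 0.7551 = 5.890 V.

V ≈ 5.89 V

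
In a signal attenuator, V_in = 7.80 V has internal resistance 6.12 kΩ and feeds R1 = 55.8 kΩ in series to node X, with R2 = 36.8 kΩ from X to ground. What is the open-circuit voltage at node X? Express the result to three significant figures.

R1' = 6.12 + 55.8 = 61.92 kΩ (source resistance + R1).
With X open, the divider is unloaded: V_th = 7.80 × 36.8/98.72 = 2.908 V.

V_th ≈ 2.91 V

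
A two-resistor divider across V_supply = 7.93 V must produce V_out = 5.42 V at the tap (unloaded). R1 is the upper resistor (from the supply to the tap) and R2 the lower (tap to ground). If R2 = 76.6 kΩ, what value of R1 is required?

The divider ratio is R2/(R1+R2) = 5.42/7.93 = 0.6835.
R1 = R2·(1/k − 1) = 76.6 × 0.4631 = 35.47 kΩ.

R1 ≈ 35.5 kΩ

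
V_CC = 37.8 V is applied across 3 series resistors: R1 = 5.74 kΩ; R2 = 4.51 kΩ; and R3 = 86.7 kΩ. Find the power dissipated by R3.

P ≈ 13.2 mW

Series current I = V_CC/ΣR = 37.8/96.95 = 0.3899 mA.
P = I²R = 0.1520 × 86.7 = 13.18 mW.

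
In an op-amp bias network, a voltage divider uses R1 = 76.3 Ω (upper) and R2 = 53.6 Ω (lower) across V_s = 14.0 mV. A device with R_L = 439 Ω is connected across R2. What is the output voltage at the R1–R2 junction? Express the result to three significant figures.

The load sits in parallel with R2, giving an effective lower resistance R2' = R2·R_L/(R2+R_L) = 47.77 Ω.
Voltage divider with the loaded lower leg: V_out = 14.0 × 47.77/(76.3 + 47.77) = 14.0 × 0.3850 = 5.390 mV.

V_out ≈ 5.39 mV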